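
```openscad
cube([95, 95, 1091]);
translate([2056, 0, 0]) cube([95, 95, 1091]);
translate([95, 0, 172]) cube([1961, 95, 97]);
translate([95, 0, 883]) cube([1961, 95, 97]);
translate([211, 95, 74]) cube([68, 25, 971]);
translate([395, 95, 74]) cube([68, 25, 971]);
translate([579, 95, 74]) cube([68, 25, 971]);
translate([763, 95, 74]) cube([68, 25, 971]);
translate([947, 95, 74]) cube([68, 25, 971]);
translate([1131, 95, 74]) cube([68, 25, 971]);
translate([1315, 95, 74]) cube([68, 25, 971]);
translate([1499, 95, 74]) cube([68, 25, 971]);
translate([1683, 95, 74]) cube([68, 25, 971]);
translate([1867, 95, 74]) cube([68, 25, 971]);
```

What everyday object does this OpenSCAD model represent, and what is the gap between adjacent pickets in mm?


A fence section. The picket gap is 116 mm.

Two posts, two rails, 10 pickets — a fence section. Span 1961 mm holds 10 pickets of 68 mm with 11 equal gaps: ⌊(1961 − 10·68) / 11⌋ = 116 mm.


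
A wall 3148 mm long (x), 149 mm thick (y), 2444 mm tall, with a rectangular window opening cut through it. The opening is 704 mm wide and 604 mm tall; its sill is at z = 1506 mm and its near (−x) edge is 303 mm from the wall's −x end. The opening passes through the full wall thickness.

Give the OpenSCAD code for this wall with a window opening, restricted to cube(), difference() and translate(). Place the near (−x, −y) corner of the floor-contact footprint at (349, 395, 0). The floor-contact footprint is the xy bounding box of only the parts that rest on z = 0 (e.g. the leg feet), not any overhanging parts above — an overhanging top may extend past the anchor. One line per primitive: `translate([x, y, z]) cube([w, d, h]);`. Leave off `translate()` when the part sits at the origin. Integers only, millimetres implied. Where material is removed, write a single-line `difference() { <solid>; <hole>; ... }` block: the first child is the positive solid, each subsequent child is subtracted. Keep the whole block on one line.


difference() { translate([349, 395, 0]) cube([3148, 149, 2444]); translate([652, 395, 1506]) cube([704, 149, 604]); }


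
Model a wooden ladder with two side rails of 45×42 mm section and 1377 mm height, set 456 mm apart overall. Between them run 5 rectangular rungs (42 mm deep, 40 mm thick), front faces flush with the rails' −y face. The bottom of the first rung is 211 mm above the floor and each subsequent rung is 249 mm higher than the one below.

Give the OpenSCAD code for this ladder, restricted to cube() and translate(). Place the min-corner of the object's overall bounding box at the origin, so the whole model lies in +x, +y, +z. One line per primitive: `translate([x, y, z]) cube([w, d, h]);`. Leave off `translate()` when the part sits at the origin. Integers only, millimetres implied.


cube([45, 42, 1377]);
translate([411, 0, 0]) cube([45, 42, 1377]);
translate([45, 0, 211]) cube([366, 42, 40]);
translate([45, 0, 460]) cube([366, 42, 40]);
translate([45, 0, 709]) cube([366, 42, 40]);
translate([45, 0, 958]) cube([366, 42, 40]);
translate([45, 0, 1207]) cube([366, 42, 40]);


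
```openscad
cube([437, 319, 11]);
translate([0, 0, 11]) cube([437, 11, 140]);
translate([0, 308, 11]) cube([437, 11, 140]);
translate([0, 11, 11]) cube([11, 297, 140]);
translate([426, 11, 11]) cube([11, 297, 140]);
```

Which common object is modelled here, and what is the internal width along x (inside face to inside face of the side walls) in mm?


An open box. The internal width is 415 mm.

A 437×319 base slab with four walls standing on it — an open box. The base is 437 mm wide and the walls are 11 mm thick, so the internal width is 437 − 2 × 11 = 415 mm.


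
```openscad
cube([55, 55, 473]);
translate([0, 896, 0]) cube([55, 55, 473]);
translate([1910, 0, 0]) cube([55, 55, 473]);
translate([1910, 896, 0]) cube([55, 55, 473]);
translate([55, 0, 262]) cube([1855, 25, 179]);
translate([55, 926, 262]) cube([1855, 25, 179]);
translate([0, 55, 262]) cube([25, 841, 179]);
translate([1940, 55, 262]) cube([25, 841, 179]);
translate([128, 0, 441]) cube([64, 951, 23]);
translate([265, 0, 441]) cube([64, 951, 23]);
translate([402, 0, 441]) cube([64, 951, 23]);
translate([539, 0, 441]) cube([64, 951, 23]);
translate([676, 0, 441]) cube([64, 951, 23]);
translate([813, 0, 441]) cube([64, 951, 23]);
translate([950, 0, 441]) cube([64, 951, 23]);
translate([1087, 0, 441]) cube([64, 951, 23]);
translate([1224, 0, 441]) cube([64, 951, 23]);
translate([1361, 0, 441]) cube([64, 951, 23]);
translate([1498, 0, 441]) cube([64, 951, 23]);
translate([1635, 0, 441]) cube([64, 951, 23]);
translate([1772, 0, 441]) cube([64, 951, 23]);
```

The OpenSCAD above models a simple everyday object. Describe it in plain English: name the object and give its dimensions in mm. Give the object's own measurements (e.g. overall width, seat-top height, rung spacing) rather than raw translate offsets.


A bed frame 1965 mm long (x) by 951 mm wide (y). Four 55×55 mm corner posts, 473 mm tall, at the corners of the footprint. Four rails of 25 mm thickness and 179 mm height run between adjacent posts with their undersides at z = 262 mm, their outer faces flush with the outside of the frame (the two x-running rails run between the posts' inner faces; the two y-running rails run between the posts' inner faces). 13 slats, each 64 mm wide (x) and 23 mm thick, lie across the top of the two x-running rails, running the full 951 mm width of the frame in y; along x they sit between the end posts with a 73 mm gap after the −x posts and between neighbouring slats, leaving 74 mm before the +x posts.


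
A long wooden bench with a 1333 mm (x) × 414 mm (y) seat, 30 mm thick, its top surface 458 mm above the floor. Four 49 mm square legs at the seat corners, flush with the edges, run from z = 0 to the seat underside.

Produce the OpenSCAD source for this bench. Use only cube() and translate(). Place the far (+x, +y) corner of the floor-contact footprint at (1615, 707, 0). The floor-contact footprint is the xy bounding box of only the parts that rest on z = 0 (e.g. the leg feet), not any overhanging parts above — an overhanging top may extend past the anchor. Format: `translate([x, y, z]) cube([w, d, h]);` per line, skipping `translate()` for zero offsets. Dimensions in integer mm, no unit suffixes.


translate([282, 293, 428]) cube([1333, 414, 30]);
translate([282, 293, 0]) cube([49, 49, 428]);
translate([282, 658, 0]) cube([49, 49, 428]);
translate([1566, 293, 0]) cube([49, 49, 428]);
translate([1566, 658, 0]) cube([49, 49, 428]);


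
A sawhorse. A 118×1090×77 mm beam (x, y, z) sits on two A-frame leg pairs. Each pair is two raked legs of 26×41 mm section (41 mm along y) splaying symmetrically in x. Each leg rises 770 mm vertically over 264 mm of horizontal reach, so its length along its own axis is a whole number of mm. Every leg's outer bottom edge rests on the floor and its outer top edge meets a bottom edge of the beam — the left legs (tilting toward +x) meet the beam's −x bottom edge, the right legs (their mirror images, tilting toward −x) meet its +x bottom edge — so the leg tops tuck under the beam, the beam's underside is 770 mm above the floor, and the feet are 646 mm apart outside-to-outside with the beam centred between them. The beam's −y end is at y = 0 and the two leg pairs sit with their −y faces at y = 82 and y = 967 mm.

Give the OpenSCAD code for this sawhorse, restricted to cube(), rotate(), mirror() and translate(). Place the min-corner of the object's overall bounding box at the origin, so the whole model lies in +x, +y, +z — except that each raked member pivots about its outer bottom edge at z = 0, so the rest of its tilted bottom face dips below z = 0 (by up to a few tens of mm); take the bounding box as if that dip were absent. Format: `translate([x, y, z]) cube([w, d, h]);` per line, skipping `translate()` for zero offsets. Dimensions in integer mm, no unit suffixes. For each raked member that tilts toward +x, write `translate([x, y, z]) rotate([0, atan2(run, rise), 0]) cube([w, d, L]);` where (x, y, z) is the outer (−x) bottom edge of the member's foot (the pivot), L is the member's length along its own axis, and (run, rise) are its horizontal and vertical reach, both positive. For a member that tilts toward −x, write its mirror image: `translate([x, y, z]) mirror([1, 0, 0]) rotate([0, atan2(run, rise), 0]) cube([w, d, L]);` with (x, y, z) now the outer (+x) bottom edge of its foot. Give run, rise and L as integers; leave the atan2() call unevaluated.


translate([264, 0, 770]) cube([118, 1090, 77]);
translate([0, 82, 0]) rotate([0, atan2(264, 770), 0]) cube([26, 41, 814]);
translate([646, 82, 0]) mirror([1, 0, 0]) rotate([0, atan2(264, 770), 0]) cube([26, 41, 814]);
translate([0, 967, 0]) rotate([0, atan2(264, 770), 0]) cube([26, 41, 814]);
translate([646, 967, 0]) mirror([1, 0, 0]) rotate([0, atan2(264, 770), 0]) cube([26, 41, 814]);


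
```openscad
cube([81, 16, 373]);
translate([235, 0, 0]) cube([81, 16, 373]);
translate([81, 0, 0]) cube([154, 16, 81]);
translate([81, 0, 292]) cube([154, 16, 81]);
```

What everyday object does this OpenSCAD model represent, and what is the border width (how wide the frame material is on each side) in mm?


A picture frame. The border width is 81 mm.

Four thin pieces enclosing a rectangular opening — a picture frame. The two full-height stiles are 373 mm tall; the top rail sits at z = 292 and is 81 mm tall, so the border above the opening is 373 − 292 = 81 mm, matching the stile x-width.


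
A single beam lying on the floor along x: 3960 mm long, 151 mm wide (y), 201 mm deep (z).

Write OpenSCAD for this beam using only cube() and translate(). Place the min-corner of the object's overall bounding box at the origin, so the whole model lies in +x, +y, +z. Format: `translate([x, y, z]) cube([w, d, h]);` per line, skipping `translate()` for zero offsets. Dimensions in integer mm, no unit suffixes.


cube([3960, 151, 201]);


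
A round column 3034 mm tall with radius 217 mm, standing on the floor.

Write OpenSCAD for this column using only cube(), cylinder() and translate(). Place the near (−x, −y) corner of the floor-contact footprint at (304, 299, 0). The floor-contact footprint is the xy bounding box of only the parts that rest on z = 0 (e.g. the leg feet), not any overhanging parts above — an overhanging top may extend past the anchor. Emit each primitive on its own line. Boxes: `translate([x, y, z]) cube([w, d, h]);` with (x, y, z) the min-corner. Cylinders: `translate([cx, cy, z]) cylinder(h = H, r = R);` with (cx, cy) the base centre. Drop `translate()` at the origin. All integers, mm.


translate([521, 516, 0]) cylinder(h = 3034, r = 217);


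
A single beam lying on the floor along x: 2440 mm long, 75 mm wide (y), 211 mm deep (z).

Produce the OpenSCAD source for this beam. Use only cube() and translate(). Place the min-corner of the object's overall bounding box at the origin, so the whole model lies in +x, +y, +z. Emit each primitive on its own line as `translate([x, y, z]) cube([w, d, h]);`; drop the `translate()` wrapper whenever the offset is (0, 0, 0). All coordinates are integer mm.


cube([2440, 75, 211]);


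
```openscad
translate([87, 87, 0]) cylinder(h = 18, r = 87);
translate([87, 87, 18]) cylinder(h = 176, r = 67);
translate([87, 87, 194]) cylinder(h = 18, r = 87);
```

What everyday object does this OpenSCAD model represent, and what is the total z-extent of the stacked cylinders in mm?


A spool. The overall height is 212 mm.

Three coaxial cylinders, large–small–large — a spool. Two 18 mm flanges and a 176 mm core give 18 + 176 + 18 = 212 mm.


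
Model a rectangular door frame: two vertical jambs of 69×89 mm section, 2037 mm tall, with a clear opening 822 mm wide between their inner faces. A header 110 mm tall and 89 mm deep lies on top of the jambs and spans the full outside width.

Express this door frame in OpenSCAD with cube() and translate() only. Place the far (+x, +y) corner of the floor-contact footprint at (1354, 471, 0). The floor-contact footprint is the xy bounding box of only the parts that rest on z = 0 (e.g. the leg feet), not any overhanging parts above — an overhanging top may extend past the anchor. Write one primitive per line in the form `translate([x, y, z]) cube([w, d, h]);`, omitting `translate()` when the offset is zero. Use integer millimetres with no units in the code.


translate([394, 382, 0]) cube([69, 89, 2037]);
translate([1285, 382, 0]) cube([69, 89, 2037]);
translate([394, 382, 2037]) cube([960, 89, 110]);


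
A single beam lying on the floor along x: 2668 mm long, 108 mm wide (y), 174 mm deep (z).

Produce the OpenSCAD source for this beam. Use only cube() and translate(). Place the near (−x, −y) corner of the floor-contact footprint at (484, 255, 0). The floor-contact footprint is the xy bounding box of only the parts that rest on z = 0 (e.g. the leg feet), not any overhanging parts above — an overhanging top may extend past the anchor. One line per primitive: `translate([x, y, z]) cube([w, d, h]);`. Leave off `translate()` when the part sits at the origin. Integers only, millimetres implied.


translate([484, 255, 0]) cube([2668, 108, 174]);


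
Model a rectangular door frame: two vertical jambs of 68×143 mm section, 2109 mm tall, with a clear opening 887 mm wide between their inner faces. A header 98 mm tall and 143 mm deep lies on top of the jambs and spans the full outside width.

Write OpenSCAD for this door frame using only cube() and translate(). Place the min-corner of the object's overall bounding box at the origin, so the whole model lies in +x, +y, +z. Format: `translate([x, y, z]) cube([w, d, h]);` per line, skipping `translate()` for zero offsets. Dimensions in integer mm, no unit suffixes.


cube([68, 143, 2109]);
translate([955, 0, 0]) cube([68, 143, 2109]);
translate([0, 0, 2109]) cube([1023, 143, 98]);


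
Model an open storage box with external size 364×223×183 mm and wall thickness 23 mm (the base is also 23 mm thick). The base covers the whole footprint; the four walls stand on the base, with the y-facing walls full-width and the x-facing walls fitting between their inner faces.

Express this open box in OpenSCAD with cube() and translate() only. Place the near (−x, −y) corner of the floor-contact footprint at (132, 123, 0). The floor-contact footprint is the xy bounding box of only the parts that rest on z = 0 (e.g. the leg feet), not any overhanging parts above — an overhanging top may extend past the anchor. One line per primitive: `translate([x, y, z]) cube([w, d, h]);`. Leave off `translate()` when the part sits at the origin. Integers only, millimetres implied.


translate([132, 123, 0]) cube([364, 223, 23]);
translate([132, 123, 23]) cube([364, 23, 160]);
translate([132, 323, 23]) cube([364, 23, 160]);
translate([132, 146, 23]) cube([23, 177, 160]);
translate([473, 146, 23]) cube([23, 177, 160]);


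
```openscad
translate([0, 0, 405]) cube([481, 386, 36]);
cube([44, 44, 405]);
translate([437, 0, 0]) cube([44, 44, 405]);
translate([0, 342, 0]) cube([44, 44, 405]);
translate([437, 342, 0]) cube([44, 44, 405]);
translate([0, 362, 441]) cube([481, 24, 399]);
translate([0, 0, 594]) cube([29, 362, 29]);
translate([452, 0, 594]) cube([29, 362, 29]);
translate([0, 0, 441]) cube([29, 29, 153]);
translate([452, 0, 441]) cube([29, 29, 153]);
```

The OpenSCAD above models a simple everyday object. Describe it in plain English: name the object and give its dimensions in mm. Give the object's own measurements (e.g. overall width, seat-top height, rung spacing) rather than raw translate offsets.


A chair. The seat is a 481×386×36 mm slab with its top at z = 441 mm, on four 44×44 mm corner legs (flush with the seat edges, standing on z = 0). A flat backrest 24 mm thick, 399 mm tall, spans the full seat width and rises from the seat top along its +y edge, rear face flush with the rear of the seat. Two armrests of 29×29 mm section run along each side from the seat's front edge to the front of the backrest, top faces 182 mm above the seat top and outer faces flush with the seat's x-edges; a 29×29 mm post under the front of each armrest stands on the seat at the front corner.


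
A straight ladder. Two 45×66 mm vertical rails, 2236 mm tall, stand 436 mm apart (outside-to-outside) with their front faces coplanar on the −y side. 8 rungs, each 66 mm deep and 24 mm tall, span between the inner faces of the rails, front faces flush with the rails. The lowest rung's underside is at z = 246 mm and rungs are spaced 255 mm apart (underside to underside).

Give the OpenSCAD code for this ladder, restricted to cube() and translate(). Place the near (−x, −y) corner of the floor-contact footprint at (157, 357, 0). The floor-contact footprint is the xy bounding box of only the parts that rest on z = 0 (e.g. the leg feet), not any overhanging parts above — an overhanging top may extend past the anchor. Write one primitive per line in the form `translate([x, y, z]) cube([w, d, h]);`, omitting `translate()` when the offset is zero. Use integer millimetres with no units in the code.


translate([157, 357, 0]) cube([45, 66, 2236]);
translate([548, 357, 0]) cube([45, 66, 2236]);
translate([202, 357, 246]) cube([346, 66, 24]);
translate([202, 357, 501]) cube([346, 66, 24]);
translate([202, 357, 756]) cube([346, 66, 24]);
translate([202, 357, 1011]) cube([346, 66, 24]);
translate([202, 357, 1266]) cube([346, 66, 24]);
translate([202, 357, 1521]) cube([346, 66, 24]);
translate([202, 357, 1776]) cube([346, 66, 24]);
translate([202, 357, 2031]) cube([346, 66, 24]);


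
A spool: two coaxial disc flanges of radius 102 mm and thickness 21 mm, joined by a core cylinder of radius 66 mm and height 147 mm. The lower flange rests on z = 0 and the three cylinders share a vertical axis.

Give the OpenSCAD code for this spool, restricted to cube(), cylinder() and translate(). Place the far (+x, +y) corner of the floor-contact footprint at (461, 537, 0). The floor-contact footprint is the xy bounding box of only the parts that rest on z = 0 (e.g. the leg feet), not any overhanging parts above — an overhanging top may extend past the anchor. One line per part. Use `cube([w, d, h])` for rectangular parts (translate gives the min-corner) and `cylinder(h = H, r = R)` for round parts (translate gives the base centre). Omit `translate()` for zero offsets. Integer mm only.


translate([359, 435, 0]) cylinder(h = 21, r = 102);
translate([359, 435, 21]) cylinder(h = 147, r = 66);
translate([359, 435, 168]) cylinder(h = 21, r = 102);


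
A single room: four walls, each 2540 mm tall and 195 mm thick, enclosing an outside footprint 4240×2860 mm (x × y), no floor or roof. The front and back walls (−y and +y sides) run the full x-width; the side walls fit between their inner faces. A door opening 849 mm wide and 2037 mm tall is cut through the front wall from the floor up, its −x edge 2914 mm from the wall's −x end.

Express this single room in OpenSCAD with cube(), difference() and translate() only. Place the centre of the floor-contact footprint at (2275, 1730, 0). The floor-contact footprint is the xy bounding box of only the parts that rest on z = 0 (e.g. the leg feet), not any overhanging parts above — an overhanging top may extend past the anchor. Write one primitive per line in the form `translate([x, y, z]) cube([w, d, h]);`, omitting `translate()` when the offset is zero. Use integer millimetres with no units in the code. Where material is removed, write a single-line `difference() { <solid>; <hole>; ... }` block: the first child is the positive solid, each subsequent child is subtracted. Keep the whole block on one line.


difference() { translate([155, 300, 0]) cube([4240, 195, 2540]); translate([3069, 300, 0]) cube([849, 195, 2037]); }
translate([155, 2965, 0]) cube([4240, 195, 2540]);
translate([155, 495, 0]) cube([195, 2470, 2540]);
translate([4200, 495, 0]) cube([195, 2470, 2540]);


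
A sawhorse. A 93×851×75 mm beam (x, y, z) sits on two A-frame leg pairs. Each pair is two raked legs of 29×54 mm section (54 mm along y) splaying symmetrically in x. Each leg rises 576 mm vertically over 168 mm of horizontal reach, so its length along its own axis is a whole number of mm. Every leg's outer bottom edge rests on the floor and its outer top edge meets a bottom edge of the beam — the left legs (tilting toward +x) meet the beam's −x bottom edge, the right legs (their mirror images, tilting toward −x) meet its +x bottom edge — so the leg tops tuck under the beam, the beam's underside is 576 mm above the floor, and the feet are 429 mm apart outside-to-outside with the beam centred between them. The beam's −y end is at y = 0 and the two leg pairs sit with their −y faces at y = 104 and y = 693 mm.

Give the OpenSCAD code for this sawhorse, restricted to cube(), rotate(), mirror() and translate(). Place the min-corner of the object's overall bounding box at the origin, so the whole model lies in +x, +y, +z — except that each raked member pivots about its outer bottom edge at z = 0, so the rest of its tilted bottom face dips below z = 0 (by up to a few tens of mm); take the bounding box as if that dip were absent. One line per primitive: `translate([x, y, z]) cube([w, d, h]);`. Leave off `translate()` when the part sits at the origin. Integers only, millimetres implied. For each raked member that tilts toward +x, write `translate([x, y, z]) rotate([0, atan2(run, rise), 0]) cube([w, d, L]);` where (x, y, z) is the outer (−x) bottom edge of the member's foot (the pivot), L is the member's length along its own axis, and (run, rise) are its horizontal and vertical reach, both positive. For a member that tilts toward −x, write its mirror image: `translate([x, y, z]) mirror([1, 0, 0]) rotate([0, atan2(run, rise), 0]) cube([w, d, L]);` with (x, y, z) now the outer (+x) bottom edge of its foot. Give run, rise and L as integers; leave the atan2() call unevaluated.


translate([168, 0, 576]) cube([93, 851, 75]);
translate([0, 104, 0]) rotate([0, atan2(168, 576), 0]) cube([29, 54, 600]);
translate([429, 104, 0]) mirror([1, 0, 0]) rotate([0, atan2(168, 576), 0]) cube([29, 54, 600]);
translate([0, 693, 0]) rotate([0, atan2(168, 576), 0]) cube([29, 54, 600]);
translate([429, 693, 0]) mirror([1, 0, 0]) rotate([0, atan2(168, 576), 0]) cube([29, 54, 600]);


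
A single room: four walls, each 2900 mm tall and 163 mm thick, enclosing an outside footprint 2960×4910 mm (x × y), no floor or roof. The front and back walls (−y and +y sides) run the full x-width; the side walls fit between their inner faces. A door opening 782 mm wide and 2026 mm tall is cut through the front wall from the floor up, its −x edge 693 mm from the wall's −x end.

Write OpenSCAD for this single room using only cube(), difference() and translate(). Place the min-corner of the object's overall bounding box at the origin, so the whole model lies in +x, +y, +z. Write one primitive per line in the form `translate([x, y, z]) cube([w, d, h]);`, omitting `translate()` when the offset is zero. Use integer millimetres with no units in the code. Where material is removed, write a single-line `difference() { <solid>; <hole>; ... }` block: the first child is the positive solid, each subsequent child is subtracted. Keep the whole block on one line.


difference() { cube([2960, 163, 2900]); translate([693, 0, 0]) cube([782, 163, 2026]); }
translate([0, 4747, 0]) cube([2960, 163, 2900]);
translate([0, 163, 0]) cube([163, 4584, 2900]);
translate([2797, 163, 0]) cube([163, 4584, 2900]);


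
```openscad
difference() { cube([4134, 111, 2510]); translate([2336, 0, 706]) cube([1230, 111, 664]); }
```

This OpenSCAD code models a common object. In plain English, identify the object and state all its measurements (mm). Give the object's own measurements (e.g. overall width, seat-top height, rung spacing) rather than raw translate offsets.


A wall 4134 mm long (x), 111 mm thick (y), 2510 mm tall, with a rectangular window opening cut through it. The opening is 1230 mm wide and 664 mm tall; its sill is at z = 706 mm and its near (−x) edge is 2336 mm from the wall's −x end. The opening passes through the full wall thickness.


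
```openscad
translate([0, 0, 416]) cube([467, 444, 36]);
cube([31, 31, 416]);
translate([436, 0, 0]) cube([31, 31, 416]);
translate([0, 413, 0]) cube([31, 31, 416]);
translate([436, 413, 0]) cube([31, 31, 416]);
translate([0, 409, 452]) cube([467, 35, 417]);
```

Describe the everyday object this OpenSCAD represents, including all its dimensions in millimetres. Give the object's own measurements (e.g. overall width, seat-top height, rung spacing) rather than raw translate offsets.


A chair. The seat is a 467×444×36 mm slab with its top at z = 452 mm, on four 31×31 mm corner legs (flush with the seat edges, standing on z = 0). A flat backrest 35 mm thick, 417 mm tall, spans the full seat width and rises from the seat top along its +y edge, rear face flush with the rear of the seat.


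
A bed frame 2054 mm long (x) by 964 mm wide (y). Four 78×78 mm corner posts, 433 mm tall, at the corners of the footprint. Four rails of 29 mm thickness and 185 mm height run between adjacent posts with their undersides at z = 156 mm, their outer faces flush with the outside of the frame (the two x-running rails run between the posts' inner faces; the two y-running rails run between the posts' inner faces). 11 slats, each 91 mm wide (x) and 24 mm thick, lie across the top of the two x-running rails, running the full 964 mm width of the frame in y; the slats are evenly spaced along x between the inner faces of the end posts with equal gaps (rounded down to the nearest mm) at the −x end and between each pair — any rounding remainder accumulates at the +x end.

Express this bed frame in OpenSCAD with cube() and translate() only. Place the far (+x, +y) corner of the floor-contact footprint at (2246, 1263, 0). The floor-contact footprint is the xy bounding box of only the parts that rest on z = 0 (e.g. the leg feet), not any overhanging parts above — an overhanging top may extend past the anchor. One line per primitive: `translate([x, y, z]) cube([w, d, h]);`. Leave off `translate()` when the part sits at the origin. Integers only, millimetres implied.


translate([192, 299, 0]) cube([78, 78, 433]);
translate([192, 1185, 0]) cube([78, 78, 433]);
translate([2168, 299, 0]) cube([78, 78, 433]);
translate([2168, 1185, 0]) cube([78, 78, 433]);
translate([270, 299, 156]) cube([1898, 29, 185]);
translate([270, 1234, 156]) cube([1898, 29, 185]);
translate([192, 377, 156]) cube([29, 808, 185]);
translate([2217, 377, 156]) cube([29, 808, 185]);
translate([344, 299, 341]) cube([91, 964, 24]);
translate([509, 299, 341]) cube([91, 964, 24]);
translate([674, 299, 341]) cube([91, 964, 24]);
translate([839, 299, 341]) cube([91, 964, 24]);
translate([1004, 299, 341]) cube([91, 964, 24]);
translate([1169, 299, 341]) cube([91, 964, 24]);
translate([1334, 299, 341]) cube([91, 964, 24]);
translate([1499, 299, 341]) cube([91, 964, 24]);
translate([1664, 299, 341]) cube([91, 964, 24]);
translate([1829, 299, 341]) cube([91, 964, 24]);
translate([1994, 299, 341]) cube([91, 964, 24]);


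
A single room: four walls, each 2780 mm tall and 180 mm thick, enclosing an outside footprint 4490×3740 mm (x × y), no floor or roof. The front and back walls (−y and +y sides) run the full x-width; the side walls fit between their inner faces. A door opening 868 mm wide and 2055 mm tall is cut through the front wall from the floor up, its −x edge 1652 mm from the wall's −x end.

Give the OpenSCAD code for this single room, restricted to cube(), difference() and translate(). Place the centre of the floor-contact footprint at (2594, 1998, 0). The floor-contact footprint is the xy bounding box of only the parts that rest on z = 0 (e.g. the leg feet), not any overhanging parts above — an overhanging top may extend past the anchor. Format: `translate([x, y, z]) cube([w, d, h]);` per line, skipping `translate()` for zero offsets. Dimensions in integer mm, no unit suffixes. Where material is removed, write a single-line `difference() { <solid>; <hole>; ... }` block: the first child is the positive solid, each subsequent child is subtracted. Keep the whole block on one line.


difference() { translate([349, 128, 0]) cube([4490, 180, 2780]); translate([2001, 128, 0]) cube([868, 180, 2055]); }
translate([349, 3688, 0]) cube([4490, 180, 2780]);
translate([349, 308, 0]) cube([180, 3380, 2780]);
translate([4659, 308, 0]) cube([180, 3380, 2780]);


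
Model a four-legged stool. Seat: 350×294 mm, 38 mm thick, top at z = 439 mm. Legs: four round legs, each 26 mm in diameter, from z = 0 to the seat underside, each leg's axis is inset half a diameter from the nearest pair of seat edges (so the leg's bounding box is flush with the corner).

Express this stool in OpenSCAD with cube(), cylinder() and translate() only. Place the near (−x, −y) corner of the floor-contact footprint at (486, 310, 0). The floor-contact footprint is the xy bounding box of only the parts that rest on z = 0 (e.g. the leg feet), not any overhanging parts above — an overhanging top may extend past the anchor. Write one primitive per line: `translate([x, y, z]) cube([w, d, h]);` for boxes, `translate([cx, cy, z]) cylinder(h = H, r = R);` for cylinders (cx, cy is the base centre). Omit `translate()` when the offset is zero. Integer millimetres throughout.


// leg_h = 439 - 38 = 401
translate([486, 310, 401]) cube([350, 294, 38]);
translate([499, 323, 0]) cylinder(h = 401, r = 13);
translate([823, 323, 0]) cylinder(h = 401, r = 13);
translate([499, 591, 0]) cylinder(h = 401, r = 13);
translate([823, 591, 0]) cylinder(h = 401, r = 13);


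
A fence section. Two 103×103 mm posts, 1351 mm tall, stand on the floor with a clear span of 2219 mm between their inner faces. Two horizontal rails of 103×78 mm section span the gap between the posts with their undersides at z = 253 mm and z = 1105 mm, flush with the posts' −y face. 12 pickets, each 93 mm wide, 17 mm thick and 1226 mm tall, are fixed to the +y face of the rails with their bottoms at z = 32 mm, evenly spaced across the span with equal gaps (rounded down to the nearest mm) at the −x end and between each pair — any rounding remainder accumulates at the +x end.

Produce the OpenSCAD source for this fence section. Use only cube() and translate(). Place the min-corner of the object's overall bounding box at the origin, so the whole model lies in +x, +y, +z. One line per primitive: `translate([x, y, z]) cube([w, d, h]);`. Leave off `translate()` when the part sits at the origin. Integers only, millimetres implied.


cube([103, 103, 1351]);
translate([2322, 0, 0]) cube([103, 103, 1351]);
translate([103, 0, 253]) cube([2219, 103, 78]);
translate([103, 0, 1105]) cube([2219, 103, 78]);
translate([187, 103, 32]) cube([93, 17, 1226]);
translate([364, 103, 32]) cube([93, 17, 1226]);
translate([541, 103, 32]) cube([93, 17, 1226]);
translate([718, 103, 32]) cube([93, 17, 1226]);
translate([895, 103, 32]) cube([93, 17, 1226]);
translate([1072, 103, 32]) cube([93, 17, 1226]);
translate([1249, 103, 32]) cube([93, 17, 1226]);
translate([1426, 103, 32]) cube([93, 17, 1226]);
translate([1603, 103, 32]) cube([93, 17, 1226]);
translate([1780, 103, 32]) cube([93, 17, 1226]);
translate([1957, 103, 32]) cube([93, 17, 1226]);
translate([2134, 103, 32]) cube([93, 17, 1226]);


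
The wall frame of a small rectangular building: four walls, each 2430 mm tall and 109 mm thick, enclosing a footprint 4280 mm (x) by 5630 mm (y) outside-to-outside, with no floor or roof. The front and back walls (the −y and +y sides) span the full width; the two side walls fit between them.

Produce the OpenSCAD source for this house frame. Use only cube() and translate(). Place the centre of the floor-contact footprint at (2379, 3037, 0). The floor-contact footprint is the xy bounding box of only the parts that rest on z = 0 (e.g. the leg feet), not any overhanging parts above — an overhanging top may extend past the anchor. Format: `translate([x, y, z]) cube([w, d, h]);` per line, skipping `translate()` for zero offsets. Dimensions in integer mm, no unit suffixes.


translate([239, 222, 0]) cube([4280, 109, 2430]);
translate([239, 5743, 0]) cube([4280, 109, 2430]);
translate([239, 331, 0]) cube([109, 5412, 2430]);
translate([4410, 331, 0]) cube([109, 5412, 2430]);


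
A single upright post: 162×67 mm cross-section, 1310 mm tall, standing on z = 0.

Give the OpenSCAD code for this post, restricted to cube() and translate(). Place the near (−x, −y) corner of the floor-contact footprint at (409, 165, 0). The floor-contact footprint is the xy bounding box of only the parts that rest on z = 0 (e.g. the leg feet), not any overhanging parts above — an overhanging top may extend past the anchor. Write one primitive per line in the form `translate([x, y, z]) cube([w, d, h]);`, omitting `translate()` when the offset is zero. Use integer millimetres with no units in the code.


translate([409, 165, 0]) cube([162, 67, 1310]);


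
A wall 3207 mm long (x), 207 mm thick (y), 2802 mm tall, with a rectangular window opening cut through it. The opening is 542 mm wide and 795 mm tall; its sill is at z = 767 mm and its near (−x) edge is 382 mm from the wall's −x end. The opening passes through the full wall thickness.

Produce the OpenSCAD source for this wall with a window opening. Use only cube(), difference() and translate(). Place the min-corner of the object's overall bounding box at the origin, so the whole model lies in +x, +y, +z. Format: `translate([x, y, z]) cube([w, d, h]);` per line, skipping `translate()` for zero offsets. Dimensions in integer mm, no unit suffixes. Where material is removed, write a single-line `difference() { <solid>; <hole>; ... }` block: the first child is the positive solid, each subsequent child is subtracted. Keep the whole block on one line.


difference() { cube([3207, 207, 2802]); translate([382, 0, 767]) cube([542, 207, 795]); }


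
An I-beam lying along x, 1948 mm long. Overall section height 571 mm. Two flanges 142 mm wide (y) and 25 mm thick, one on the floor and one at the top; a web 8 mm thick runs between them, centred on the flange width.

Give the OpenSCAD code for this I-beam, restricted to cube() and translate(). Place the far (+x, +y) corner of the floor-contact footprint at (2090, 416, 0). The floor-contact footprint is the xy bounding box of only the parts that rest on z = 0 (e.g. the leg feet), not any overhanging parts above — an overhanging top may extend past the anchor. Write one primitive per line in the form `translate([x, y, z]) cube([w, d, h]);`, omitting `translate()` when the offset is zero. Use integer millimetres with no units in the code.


translate([142, 274, 0]) cube([1948, 142, 25]);
translate([142, 341, 25]) cube([1948, 8, 521]);
translate([142, 274, 546]) cube([1948, 142, 25]);


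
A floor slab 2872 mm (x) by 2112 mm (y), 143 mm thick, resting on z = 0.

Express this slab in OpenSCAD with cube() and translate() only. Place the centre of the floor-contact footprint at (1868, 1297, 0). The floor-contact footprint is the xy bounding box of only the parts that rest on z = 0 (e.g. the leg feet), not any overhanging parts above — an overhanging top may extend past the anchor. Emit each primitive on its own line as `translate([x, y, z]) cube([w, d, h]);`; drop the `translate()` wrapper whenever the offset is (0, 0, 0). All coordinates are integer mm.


translate([432, 241, 0]) cube([2872, 2112, 143]);


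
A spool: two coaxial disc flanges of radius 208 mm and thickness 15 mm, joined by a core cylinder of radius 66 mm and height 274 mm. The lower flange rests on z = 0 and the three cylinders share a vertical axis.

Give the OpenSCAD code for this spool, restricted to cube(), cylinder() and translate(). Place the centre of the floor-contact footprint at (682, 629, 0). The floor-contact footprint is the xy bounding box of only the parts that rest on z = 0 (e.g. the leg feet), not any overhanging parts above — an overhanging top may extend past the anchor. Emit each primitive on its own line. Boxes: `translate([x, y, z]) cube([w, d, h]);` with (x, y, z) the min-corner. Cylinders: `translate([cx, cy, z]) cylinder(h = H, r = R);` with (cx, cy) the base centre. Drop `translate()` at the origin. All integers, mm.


translate([682, 629, 0]) cylinder(h = 15, r = 208);
translate([682, 629, 15]) cylinder(h = 274, r = 66);
translate([682, 629, 289]) cylinder(h = 15, r = 208);


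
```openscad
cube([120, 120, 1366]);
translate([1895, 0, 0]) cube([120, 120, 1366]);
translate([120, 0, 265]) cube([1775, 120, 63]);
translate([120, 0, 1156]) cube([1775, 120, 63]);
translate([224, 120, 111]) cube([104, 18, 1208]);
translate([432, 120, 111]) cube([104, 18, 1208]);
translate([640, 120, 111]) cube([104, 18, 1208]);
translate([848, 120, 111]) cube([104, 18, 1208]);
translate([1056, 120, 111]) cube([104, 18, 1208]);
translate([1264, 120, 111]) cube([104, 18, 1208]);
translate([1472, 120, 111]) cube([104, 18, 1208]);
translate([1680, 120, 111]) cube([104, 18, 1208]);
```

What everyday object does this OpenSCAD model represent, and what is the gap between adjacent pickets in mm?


A fence section. The picket gap is 104 mm.

Two posts, two rails, 8 pickets — a fence section. Span 1775 mm holds 8 pickets of 104 mm with 9 equal gaps: ⌊(1775 − 8·104) / 9⌋ = 104 mm.


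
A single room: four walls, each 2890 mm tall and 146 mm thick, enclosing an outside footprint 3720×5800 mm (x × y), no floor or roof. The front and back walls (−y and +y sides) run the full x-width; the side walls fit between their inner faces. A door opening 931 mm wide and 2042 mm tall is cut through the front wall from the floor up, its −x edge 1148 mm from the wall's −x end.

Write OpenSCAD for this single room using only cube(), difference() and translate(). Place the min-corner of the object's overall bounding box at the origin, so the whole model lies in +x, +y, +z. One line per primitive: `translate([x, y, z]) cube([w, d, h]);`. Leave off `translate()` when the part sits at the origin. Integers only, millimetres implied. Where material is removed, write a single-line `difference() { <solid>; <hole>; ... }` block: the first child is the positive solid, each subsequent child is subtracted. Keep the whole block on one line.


difference() { cube([3720, 146, 2890]); translate([1148, 0, 0]) cube([931, 146, 2042]); }
translate([0, 5654, 0]) cube([3720, 146, 2890]);
translate([0, 146, 0]) cube([146, 5508, 2890]);
translate([3574, 146, 0]) cube([146, 5508, 2890]);


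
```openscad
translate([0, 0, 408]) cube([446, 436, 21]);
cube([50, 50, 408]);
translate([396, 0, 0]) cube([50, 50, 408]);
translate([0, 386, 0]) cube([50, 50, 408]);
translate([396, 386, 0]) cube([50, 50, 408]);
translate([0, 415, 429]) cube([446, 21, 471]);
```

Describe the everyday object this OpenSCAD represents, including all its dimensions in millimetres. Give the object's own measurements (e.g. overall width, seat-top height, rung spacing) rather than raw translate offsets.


A chair. The seat is a 446×436×21 mm slab with its top at z = 429 mm, on four 50×50 mm corner legs (flush with the seat edges, standing on z = 0). A flat backrest 21 mm thick, 471 mm tall, spans the full seat width and rises from the seat top along its +y edge, rear face flush with the rear of the seat.


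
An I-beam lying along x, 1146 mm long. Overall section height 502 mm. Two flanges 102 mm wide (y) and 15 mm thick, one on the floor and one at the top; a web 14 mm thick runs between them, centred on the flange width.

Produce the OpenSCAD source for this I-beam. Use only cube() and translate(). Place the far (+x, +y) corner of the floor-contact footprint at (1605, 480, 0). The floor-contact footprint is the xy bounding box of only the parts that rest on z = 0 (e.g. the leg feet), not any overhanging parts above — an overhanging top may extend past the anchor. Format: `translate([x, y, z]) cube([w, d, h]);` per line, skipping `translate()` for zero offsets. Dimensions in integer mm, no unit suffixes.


translate([459, 378, 0]) cube([1146, 102, 15]);
translate([459, 422, 15]) cube([1146, 14, 472]);
translate([459, 378, 487]) cube([1146, 102, 15]);
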